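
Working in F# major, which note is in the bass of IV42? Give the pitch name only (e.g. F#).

IV in F# major has root B; the chord is B-D#-F#-A#.
The figure 42 means third inversion — the seventh is in the bass.

A#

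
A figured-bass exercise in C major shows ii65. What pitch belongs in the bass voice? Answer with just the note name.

F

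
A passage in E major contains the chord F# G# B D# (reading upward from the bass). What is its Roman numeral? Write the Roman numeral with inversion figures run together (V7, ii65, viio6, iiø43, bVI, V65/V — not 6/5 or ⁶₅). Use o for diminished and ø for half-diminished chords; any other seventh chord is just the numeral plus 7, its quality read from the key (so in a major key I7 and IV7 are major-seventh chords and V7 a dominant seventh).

iii42

Stacked in thirds the chord is G#-B-D#-F#: a minor seventh chord on G#.
In E major, G# is the mediant; the diatonic minor seventh chord there is iii7.
With F# in the bass the chord is in third inversion, so the figured bass is 42.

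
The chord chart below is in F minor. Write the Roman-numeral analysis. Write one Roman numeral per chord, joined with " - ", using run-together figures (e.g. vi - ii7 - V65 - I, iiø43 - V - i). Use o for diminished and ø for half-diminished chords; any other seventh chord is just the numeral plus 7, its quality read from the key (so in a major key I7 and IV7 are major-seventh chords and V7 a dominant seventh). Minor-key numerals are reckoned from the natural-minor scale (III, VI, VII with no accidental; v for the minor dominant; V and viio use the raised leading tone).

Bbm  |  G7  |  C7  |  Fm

iv - V7/V - V7 - i

Bbm has root Bb, degree 4 in F minor, so iv.
G7: a dominant seventh chord on G, the applied dominant of V → V7/V.
C7: root C is the dominant; dominant seventh chord there is V7.
Fm: minor triad on F = scale degree 1 → i.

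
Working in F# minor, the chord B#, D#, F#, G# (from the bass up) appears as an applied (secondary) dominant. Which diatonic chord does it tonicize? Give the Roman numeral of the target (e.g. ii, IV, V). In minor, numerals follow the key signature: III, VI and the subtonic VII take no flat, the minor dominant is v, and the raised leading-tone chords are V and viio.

The chord is a dominant seventh chord on G#.
A dominant resolves down a perfect fifth: G# → C#. In F# minor, C# is scale degree 5, i.e. V.

V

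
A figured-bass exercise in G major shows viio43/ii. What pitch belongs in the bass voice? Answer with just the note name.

D

The applied chord viio43/ii is rooted on G#: G#-B-D-F.
The figure 43 means second inversion — the fifth is in the bass.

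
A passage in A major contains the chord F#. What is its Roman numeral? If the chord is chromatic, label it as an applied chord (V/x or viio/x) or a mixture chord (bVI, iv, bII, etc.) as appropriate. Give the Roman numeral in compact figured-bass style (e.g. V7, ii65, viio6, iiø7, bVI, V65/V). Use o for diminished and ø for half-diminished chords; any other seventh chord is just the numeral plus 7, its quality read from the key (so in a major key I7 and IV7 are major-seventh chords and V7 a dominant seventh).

The pitches F#-A#-C# form a major triad rooted on F#.
F# is not a diatonic chord root with this quality in A major, but it lies a perfect fifth above B (ii), so the chord functions as an applied dominant of ii.

V/ii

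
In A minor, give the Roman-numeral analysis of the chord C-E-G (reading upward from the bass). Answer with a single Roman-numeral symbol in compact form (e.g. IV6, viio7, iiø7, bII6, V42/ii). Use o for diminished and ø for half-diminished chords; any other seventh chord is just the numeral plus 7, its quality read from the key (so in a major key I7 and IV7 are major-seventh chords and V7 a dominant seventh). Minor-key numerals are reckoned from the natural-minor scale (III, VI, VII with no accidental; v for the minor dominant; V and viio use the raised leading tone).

III

The pitches C-E-G form a major triad rooted on C.
In A minor, C is the mediant; the diatonic major triad there is III.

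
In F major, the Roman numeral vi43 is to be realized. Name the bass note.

vi in F major has root D; the chord is D-F-A-C.
The figure 43 means second inversion — the fifth is in the bass.

A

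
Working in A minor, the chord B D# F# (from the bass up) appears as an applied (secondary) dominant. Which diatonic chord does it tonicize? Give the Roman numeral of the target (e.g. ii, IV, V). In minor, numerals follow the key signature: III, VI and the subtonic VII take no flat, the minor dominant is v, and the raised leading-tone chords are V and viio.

The chord is a major triad on B.
A dominant resolves down a perfect fifth: B → E. In A minor, E is scale degree 5, i.e. V.

V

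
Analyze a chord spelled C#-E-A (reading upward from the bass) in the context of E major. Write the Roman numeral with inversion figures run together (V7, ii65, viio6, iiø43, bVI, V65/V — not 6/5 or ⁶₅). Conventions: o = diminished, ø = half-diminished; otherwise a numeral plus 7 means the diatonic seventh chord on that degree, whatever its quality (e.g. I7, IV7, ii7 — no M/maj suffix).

Stacked in thirds the chord is A-C#-E: a major triad on A.
In E major, A is the subdominant; the diatonic major triad there is IV.
With C# in the bass the chord is in first inversion, so the figured bass is 6.

IV6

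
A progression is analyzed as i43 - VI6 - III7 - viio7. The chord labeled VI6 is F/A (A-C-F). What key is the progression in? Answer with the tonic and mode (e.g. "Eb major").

A minor

The chord F/A is a major triad rooted on F; its label is VI6.
VI6 on F implies F is the submediant; that puts the tonic at A, and the uppercase numeral fits minor mode.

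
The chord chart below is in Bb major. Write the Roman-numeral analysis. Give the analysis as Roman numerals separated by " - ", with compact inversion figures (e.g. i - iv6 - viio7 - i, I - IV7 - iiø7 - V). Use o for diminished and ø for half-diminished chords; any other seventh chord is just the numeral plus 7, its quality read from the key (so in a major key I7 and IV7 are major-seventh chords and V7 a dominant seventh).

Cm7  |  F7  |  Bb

ii7 - V7 - I

Cm7: root C is the supertonic; minor seventh chord there is ii7.
F7 has root F, degree 5 in Bb major, so V7.
Bb has root Bb, degree 1 in Bb major, so I.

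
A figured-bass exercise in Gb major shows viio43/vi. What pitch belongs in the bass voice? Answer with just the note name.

The applied chord viio43/vi is rooted on D: D-F-Ab-Cb.
The figure 43 means second inversion — the fifth is in the bass.

Ab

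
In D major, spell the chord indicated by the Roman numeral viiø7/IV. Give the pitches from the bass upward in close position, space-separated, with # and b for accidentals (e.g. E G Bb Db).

F# A C E

viiø7/IV is a secondary leading-tone chord. The target IV is G in D major; the applied chord is rooted a semitone below, on F#.
Building a half-diminished seventh chord on F# gives F#-A-C-E.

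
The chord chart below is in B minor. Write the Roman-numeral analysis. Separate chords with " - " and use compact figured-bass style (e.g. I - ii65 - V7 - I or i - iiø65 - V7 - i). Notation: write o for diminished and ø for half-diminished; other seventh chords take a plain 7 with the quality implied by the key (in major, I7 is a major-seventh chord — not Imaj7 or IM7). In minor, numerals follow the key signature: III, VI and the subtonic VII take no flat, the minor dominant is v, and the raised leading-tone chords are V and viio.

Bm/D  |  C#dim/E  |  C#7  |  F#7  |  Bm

Bm/D has root B, degree 1 in B minor, so i6.
C#dim/E: root C# is the supertonic; diminished triad there is iio6.
C#7: a dominant seventh chord on C#, the applied dominant of V → V7/V.
F#7 has root F#, degree 5 in B minor, so V7.
Bm has root B, degree 1 in B minor, so i.

i6 - iio6 - V7/V - V7 - i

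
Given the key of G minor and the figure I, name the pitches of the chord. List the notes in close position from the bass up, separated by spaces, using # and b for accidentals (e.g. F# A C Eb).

I is the major tonic (Picardy third), borrowed from the parallel major. In G minor that root is G.
So the chord is G-B-D, a major triad.

G B D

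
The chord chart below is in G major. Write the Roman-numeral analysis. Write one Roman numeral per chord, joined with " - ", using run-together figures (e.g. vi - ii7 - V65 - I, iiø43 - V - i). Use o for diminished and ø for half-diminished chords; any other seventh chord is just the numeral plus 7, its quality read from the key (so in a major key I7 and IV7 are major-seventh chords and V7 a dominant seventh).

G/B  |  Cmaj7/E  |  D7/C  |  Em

I6 - IV65 - V42 - vi

G/B: major triad on G = scale degree 1 → I6.
Cmaj7/E has root C, degree 4 in G major, so IV65.
D7/C: root D is the dominant; dominant seventh chord there is V42.
Em: minor triad on E = scale degree 6 → vi.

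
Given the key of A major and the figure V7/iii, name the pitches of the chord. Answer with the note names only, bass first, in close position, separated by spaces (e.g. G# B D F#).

The slash means an applied dominant: we want the dominant of iii. In A major, iii is C# minor, and its dominant is built on G#.
Building a dominant seventh chord on G# gives G#-B#-D#-F#.

G# B# D# F#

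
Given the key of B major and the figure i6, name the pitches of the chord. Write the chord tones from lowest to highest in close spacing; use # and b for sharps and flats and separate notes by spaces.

D F# B

Scale degree 1 in B major is B; here the chord built on it is altered to a minor triad. i6 is the minor tonic, borrowed from the parallel minor.
So the chord is B-D-F#, a minor triad.
With the 6 figure the chord is in first inversion; from the bass D upward in close position it reads D-F#-B.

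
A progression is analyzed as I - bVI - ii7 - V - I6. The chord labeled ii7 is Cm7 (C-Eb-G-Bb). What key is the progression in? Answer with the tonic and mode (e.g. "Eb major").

The anchor chord is a minor seventh chord on C, labeled ii7.
If C is scale degree 2 and the mode makes that degree carry a minor seventh chord, the tonic is Bb and the mode is major.

Bb major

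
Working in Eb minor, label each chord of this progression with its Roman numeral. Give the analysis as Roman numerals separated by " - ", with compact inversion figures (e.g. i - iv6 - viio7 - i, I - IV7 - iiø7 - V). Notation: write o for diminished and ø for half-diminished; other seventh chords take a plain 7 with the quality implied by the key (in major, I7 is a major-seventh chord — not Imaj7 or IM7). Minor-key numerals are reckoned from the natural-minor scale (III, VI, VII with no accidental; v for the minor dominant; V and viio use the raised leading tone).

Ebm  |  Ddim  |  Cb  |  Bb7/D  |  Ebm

Ebm: minor triad on Eb = scale degree 1 → i.
Ddim has root D, degree 7 in Eb minor, so viio.
Cb has root Cb, degree 6 in Eb minor, so VI.
Bb7/D has root Bb, degree 5 in Eb minor, so V65.
Ebm has root Eb, degree 1 in Eb minor, so i.

i - viio - VI - V65 - i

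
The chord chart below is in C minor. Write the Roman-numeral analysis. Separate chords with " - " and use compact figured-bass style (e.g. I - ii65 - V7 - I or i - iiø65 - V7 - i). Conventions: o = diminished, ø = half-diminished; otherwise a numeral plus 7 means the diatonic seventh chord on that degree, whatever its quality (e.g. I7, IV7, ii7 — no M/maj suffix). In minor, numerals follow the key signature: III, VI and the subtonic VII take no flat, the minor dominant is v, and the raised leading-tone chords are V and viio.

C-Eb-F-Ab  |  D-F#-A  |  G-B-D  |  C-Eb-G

C-Eb-F-Ab has root F, degree 4 in C minor, so iv43.
D-F#-A: a major triad on D, the applied dominant of V → V/V.
G-B-D has root G, degree 5 in C minor, so V.
C-Eb-G: root C is the tonic; minor triad there is i.

iv43 - V/V - V - i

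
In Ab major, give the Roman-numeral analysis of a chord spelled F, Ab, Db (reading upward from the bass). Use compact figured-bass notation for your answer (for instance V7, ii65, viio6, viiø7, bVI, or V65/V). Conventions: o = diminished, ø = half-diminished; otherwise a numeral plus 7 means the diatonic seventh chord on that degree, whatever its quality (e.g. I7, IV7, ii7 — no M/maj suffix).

IV6

Stacked in thirds the chord is Db-F-Ab: a major triad on Db.
Db is scale degree 4 in Ab major, and a major triad on that degree is written IV.
With F in the bass the chord is in first inversion, so the figured bass is 6.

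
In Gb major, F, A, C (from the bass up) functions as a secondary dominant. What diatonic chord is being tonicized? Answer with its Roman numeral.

The chord is a major triad on F.
A dominant resolves down a perfect fifth: F → Bb. In Gb major, Bb is scale degree 3, i.e. iii.

iii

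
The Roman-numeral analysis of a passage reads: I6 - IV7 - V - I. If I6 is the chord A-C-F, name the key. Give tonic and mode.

The chord F/A is a major triad rooted on F; its label is I6.
If F is scale degree 1 and the mode makes that degree carry a major triad, the tonic is F and the mode is major.

F major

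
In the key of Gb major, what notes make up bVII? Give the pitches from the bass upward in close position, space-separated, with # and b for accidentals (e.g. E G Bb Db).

Fb Ab Cb

bVII is a major triad on the lowered seventh degree (the subtonic), borrowed from the parallel minor. In Gb major that root is Fb.
So the chord is Fb-Ab-Cb.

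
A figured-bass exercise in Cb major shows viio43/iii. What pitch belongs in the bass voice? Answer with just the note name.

Ab

The applied chord viio43/iii is rooted on D: D-F-Ab-Cb.
The figure 43 means second inversion — the fifth is in the bass.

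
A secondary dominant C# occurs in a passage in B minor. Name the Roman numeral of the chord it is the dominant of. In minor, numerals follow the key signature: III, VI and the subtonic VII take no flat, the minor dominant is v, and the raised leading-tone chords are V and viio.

V

The chord is a major triad on C#.
A dominant resolves down a perfect fifth: C# → F#. In B minor, F# is scale degree 5, i.e. V.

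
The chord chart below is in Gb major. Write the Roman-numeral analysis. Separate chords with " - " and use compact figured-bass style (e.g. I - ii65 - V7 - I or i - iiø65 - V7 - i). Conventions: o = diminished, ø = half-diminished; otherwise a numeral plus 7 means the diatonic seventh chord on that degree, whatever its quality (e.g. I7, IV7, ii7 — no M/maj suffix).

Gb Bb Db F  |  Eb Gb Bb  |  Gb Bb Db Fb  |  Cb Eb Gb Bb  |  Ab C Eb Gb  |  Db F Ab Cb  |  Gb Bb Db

I7 - vi - V7/IV - IV7 - V7/V - V7 - I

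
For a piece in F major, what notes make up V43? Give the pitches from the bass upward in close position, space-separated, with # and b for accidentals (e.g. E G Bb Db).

In F major, the fifth degree is C, and the diatonic chord built there is a dominant seventh chord.
That chord is spelled C-E-G-Bb.
The figured bass 43 indicates second inversion, placing the fifth (G) in the bass: G-Bb-C-E.

G Bb C E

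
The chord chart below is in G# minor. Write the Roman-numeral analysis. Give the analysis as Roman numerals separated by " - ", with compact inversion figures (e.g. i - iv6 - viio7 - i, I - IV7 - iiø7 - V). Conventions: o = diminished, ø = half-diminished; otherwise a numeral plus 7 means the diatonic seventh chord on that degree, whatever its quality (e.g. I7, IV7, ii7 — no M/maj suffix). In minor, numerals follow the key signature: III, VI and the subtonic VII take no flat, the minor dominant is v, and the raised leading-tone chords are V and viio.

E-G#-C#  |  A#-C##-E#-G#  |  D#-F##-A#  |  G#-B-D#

iv6 - V7/V - V - i

E-G#-C#: root C# is the subdominant; minor triad there is iv6.
A#-C##-E#-G#: chromatic; A# is V of V, so V7/V.
D#-F##-A#: major triad on D# = scale degree 5 → V.
G#-B-D#: minor triad on G# = scale degree 1 → i.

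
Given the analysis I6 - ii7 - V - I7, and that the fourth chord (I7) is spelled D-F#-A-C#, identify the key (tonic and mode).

D major

The anchor chord is a major seventh chord on D, labeled I7.
If D is scale degree 1 and the mode makes that degree carry a major seventh chord, the tonic is D and the mode is major.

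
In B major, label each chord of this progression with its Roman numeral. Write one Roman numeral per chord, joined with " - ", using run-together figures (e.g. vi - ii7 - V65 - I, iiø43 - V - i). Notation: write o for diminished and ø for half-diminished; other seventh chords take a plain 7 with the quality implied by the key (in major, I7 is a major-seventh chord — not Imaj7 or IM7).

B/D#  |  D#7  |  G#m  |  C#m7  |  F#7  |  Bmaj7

B/D#: root B is the tonic; major triad there is I6.
D#7: a dominant seventh chord on D#, the applied dominant of vi → V7/vi.
G#m: minor triad on G# = scale degree 6 → vi.
C#m7: minor seventh chord on C# = scale degree 2 → ii7.
F#7: root F# is the dominant; dominant seventh chord there is V7.
Bmaj7: root B is the tonic; major seventh chord there is I7.

I6 - V7/vi - vi - ii7 - V7 - I7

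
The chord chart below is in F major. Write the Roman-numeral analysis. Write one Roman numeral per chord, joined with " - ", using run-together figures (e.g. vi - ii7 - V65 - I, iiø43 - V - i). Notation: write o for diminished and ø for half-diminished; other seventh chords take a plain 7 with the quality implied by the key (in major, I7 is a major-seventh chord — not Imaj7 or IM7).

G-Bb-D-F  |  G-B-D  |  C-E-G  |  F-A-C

ii7 - V/V - V - I

G-Bb-D-F: root G is the supertonic; minor seventh chord there is ii7.
G-B-D: chromatic; G is V of V, so V/V.
C-E-G has root C, degree 5 in F major, so V.
F-A-C has root F, degree 1 in F major, so I.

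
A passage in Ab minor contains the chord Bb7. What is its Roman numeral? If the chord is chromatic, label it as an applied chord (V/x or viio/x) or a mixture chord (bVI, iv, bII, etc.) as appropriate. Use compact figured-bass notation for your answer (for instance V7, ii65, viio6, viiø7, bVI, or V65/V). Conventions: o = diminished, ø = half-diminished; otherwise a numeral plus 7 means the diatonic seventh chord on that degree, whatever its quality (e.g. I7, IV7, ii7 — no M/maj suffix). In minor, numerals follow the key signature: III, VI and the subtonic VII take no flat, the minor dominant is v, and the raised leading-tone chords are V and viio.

Stacked in thirds the chord is Bb-D-F-Ab: a dominant seventh chord on Bb.
Bb is not a diatonic chord root with this quality in Ab minor, but it lies a perfect fifth above Eb (V), so the chord functions as an applied dominant of V.

V7/V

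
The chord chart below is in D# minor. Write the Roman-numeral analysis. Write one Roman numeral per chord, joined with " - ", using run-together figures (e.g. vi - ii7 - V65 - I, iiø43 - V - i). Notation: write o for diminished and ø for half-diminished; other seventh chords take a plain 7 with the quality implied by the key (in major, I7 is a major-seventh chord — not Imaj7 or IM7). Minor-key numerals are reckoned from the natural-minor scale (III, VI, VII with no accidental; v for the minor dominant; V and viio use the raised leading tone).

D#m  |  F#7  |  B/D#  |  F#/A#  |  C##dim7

i - V7/VI - VI6 - III6 - viio7

D#m: minor triad on D# = scale degree 1 → i.
F#7: a dominant seventh chord on F#, the applied dominant of VI → V7/VI.
B/D#: major triad on B = scale degree 6 → VI6.
F#/A# has root F#, degree 3 in D# minor, so III6.
C##dim7 has root C##, degree 7 in D# minor, so viio7.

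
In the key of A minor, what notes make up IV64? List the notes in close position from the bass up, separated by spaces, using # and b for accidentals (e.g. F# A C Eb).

A D F#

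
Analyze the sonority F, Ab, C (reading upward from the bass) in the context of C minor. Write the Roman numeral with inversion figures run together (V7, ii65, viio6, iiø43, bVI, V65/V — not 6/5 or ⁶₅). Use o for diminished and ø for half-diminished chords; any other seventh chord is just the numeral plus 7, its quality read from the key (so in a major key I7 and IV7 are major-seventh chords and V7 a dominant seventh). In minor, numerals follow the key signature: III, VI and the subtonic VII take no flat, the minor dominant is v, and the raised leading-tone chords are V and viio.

The pitches F-Ab-C form a minor triad rooted on F.
In C minor, F is the subdominant; the diatonic minor triad there is iv.

iv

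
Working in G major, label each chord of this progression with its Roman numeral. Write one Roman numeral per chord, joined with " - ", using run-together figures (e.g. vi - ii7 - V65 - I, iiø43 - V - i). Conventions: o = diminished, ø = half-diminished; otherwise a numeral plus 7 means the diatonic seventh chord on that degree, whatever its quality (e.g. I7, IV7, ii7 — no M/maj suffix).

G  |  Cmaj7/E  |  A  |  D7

G: root G is the tonic; major triad there is I.
Cmaj7/E: major seventh chord on C = scale degree 4 → IV65.
A is the secondary dominant of V (major triad on A): V/V.
D7: dominant seventh chord on D = scale degree 5 → V7.

I - IV65 - V/V - V7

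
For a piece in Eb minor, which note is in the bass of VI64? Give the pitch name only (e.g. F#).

Gb

VI in Eb minor has root Cb; the chord is Cb-Eb-Gb.
The figure 64 means second inversion — the fifth is in the bass.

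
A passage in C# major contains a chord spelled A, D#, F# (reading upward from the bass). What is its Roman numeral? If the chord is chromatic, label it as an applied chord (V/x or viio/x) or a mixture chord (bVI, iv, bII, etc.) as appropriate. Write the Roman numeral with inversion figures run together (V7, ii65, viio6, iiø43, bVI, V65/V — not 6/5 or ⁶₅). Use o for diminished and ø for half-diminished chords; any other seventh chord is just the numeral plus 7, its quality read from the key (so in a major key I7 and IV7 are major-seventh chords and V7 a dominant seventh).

Stacked in thirds the chord is D#-F#-A: a diminished triad on D#.
D# is the second degree of C# major. This is the diminished supertonic triad, borrowed from the parallel minor.
With A in the bass the chord is in second inversion, so the figured bass is 64.

iio64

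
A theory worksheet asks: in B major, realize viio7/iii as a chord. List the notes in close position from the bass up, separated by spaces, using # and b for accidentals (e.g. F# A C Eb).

C## E# G# B

viio7/iii is a secondary leading-tone chord. The target iii is D# in B major; the applied chord is rooted a semitone below, on C##.
Building a fully diminished seventh chord on C## gives C##-E#-G#-B.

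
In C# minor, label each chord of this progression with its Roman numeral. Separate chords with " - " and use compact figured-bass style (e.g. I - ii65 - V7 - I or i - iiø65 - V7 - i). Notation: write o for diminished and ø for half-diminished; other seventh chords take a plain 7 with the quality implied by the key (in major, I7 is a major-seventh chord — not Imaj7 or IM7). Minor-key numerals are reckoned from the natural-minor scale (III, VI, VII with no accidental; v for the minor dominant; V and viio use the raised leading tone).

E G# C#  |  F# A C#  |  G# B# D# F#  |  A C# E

E-G#-C#: root C# is the tonic; minor triad there is i6.
F#-A-C# has root F#, degree 4 in C# minor, so iv.
G#-B#-D#-F# has root G#, degree 5 in C# minor, so V7.
A-C#-E: major triad on A = scale degree 6 → VI.

i6 - iv - V7 - VI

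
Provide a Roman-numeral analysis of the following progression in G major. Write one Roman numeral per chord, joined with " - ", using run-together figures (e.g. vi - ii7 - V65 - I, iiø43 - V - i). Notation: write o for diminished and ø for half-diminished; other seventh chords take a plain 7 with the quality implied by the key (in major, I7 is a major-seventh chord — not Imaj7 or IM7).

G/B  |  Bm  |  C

I6 - iii - IV

G/B: major triad on G = scale degree 1 → I6.
Bm has root B, degree 3 in G major, so iii.
C: root C is the subdominant; major triad there is IV.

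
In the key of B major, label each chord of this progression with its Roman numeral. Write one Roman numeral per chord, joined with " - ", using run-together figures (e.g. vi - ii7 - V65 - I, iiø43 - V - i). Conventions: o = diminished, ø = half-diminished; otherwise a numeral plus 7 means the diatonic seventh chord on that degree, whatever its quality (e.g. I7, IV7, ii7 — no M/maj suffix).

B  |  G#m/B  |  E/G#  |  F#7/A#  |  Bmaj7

B: root B is the tonic; major triad there is I.
G#m/B has root G#, degree 6 in B major, so vi6.
E/G#: root E is the subdominant; major triad there is IV6.
F#7/A#: root F# is the dominant; dominant seventh chord there is V65.
Bmaj7 has root B, degree 1 in B major, so I7.

I - vi6 - IV6 - V65 - I7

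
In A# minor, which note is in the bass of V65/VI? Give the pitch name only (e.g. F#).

E#

The applied chord V65/VI is rooted on C#: C#-E#-G#-B.
The figure 65 means first inversion — the third is in the bass.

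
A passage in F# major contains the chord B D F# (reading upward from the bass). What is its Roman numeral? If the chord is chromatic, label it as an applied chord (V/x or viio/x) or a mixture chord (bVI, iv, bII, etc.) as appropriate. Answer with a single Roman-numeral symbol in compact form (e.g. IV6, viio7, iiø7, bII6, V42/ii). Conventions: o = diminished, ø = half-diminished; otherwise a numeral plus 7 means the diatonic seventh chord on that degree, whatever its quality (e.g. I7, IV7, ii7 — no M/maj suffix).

Stacked in thirds the chord is B-D-F#: a minor triad on B.
B is the fourth degree of F# major. This is the minor subdominant, borrowed from the parallel minor.

iv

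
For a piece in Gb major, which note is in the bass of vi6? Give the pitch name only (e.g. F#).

Gb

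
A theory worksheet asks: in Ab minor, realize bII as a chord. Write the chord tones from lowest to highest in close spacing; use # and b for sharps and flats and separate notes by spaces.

Scale degree 2 in Ab minor is Bb; lowering it a half step gives Bbb. bII is the Neapolitan chord — a major triad on the lowered second degree.
So the chord is Bbb-Db-Fb, a major triad.

Bbb Db Fb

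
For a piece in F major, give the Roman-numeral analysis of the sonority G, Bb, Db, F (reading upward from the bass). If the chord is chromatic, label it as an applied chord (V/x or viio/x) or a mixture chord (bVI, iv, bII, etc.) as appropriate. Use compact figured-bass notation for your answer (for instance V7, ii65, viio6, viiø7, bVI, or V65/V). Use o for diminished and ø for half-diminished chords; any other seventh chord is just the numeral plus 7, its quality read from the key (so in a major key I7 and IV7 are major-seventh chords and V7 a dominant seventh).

The pitches G-Bb-Db-F form a half-diminished seventh chord rooted on G.
G is the second degree of F major. This is the half-diminished supertonic seventh, borrowed from the parallel minor.

iiø7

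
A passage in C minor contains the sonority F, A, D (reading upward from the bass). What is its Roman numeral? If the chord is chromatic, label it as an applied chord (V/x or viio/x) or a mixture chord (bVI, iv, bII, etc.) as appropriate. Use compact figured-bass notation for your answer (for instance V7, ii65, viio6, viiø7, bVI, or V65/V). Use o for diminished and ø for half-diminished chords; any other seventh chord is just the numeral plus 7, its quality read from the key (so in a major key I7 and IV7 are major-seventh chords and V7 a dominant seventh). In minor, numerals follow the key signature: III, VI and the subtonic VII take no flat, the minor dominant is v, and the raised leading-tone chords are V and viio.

Stacked in thirds the chord is D-F-A: a minor triad on D.
D is the second degree of C minor. This is the minor supertonic, borrowed from the parallel major (the Dorian ii).
With F in the bass the chord is in first inversion, so the figured bass is 6.

ii6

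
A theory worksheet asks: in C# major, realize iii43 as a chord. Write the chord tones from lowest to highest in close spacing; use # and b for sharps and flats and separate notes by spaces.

B# D# E# G#

The numeral's case and figure indicate a minor seventh chord. In C# major its root, scale degree 3, is E#.
That chord is spelled E#-G#-B#-D#.
With the 43 figure the chord is in second inversion; from the bass B# upward in close position it reads B#-D#-E#-G#.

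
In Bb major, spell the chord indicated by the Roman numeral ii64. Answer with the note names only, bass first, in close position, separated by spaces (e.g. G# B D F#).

G C Eb

The numeral's case and figure indicate a minor triad. In Bb major its root, scale degree 2, is C.
Stacking thirds from C gives C-Eb-G.
The figured bass 64 indicates second inversion, placing the fifth (G) in the bass: G-C-Eb.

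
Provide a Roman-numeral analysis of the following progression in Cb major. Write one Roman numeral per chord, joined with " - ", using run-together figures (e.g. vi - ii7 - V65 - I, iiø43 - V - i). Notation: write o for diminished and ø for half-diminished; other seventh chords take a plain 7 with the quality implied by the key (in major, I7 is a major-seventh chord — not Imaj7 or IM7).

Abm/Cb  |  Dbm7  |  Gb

Abm/Cb: minor triad on Ab = scale degree 6 → vi6.
Dbm7 has root Db, degree 2 in Cb major, so ii7.
Gb: major triad on Gb = scale degree 5 → V.

vi6 - ii7 - V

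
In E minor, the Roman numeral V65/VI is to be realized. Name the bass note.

The applied chord V65/VI is rooted on G: G-B-D-F.
The figure 65 means first inversion — the third is in the bass.

B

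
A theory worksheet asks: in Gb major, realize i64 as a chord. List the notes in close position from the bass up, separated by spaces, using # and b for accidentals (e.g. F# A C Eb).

Db Gb Bbb

Scale degree 1 in Gb major is Gb; here the chord built on it is altered to a minor triad. i64 is the minor tonic, borrowed from the parallel minor.
So the chord is Gb-Bbb-Db.
The figured bass 64 indicates second inversion, placing the fifth (Db) in the bass: Db-Gb-Bbb.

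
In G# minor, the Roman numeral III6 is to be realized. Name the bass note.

D#

III in G# minor has root B; the chord is B-D#-F#.
The figure 6 means first inversion — the third is in the bass.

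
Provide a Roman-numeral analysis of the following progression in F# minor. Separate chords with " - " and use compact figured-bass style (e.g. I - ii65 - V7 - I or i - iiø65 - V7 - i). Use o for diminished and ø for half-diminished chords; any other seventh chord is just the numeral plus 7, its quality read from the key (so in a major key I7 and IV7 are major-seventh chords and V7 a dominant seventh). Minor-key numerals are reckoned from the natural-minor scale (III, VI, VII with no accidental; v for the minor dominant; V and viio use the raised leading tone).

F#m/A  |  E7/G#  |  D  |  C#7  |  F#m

i6 - VII65 - VI - V7 - i

F#m/A has root F#, degree 1 in F# minor, so i6.
E7/G#: root E is the subtonic; dominant seventh chord there is VII65.
D: root D is the submediant; major triad there is VI.
C#7: root C# is the dominant; dominant seventh chord there is V7.
F#m has root F#, degree 1 in F# minor, so i.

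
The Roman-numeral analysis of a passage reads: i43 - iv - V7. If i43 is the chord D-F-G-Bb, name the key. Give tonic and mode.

G minor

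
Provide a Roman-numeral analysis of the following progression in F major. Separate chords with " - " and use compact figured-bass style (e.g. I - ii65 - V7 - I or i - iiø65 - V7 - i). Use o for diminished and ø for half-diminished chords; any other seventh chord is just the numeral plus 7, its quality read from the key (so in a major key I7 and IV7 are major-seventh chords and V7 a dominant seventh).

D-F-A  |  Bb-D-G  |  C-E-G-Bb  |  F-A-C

vi - ii6 - V7 - I

D-F-A: minor triad on D = scale degree 6 → vi.
Bb-D-G has root G, degree 2 in F major, so ii6.
C-E-G-Bb has root C, degree 5 in F major, so V7.
F-A-C: major triad on F = scale degree 1 → I.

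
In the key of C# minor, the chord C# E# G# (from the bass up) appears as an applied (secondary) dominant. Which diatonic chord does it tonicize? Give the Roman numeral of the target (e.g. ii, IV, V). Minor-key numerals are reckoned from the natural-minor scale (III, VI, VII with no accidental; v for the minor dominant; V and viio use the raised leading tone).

iv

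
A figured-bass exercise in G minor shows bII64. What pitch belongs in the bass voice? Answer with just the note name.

Eb

bII in G minor has root Ab; the chord is Ab-C-Eb.
The figure 64 means second inversion — the fifth is in the bass.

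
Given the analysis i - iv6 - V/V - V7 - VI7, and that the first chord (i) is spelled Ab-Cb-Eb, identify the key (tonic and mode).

Ab minor

The anchor chord is a minor triad on Ab, labeled i.
If Ab is scale degree 1 and the mode makes that degree carry a minor triad, the tonic is Ab and the mode is minor.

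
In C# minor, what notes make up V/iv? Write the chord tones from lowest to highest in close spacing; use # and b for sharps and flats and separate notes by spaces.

V/iv is a secondary dominant — the dominant triad of iv. iv in C# minor is F#, so the applied chord's root is C#, a perfect fifth above.
Building a major triad on C# gives C#-E#-G#.

C# E# G#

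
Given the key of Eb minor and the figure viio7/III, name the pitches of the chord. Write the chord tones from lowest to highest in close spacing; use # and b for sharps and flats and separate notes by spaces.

The slash marks an applied leading-tone chord: viio of III. In Eb minor, III is Gb, so the leading tone to it is F, a half step below.
Building a fully diminished seventh chord on F gives F-Ab-Cb-Ebb.

F Ab Cb Ebb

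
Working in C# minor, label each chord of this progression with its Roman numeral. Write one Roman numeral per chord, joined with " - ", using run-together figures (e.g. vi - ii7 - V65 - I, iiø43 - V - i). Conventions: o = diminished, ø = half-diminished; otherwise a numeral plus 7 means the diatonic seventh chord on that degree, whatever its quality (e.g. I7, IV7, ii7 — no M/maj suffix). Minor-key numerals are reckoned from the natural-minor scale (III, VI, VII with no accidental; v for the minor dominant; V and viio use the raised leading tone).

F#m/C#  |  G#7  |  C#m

iv64 - V7 - i

F#m/C#: root F# is the subdominant; minor triad there is iv64.
G#7: dominant seventh chord on G# = scale degree 5 → V7.
C#m has root C#, degree 1 in C# minor, so i.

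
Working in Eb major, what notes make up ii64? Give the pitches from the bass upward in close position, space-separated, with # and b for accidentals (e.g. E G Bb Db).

In Eb major, the second degree is F, and the diatonic chord built there is a minor triad.
Stacking thirds from F gives F-Ab-C.
The figured bass 64 indicates second inversion, placing the fifth (C) in the bass: C-F-Ab.

C F Ab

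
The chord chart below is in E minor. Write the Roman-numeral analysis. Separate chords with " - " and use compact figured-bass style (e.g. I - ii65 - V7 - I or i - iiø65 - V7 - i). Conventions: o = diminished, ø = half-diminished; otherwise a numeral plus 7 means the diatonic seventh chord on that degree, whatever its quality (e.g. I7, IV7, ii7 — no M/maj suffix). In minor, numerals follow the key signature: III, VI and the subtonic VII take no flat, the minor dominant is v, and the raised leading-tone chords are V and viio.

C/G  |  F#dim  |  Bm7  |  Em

VI64 - iio - v7 - i

C/G: root C is the submediant; major triad there is VI64.
F#dim: root F# is the supertonic; diminished triad there is iio.
Bm7: root B is the dominant; minor seventh chord there is v7.
Em: minor triad on E = scale degree 1 → i.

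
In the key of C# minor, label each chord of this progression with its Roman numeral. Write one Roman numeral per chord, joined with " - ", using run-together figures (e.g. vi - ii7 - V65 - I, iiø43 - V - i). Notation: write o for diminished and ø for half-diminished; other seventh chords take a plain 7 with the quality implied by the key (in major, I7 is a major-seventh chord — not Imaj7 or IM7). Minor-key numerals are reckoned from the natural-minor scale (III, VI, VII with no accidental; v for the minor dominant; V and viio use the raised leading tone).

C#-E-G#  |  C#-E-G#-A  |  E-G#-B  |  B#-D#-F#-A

i - VI65 - III - viio7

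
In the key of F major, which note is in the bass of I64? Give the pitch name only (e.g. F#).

C

I in F major has root F; the chord is F-A-C.
The figure 64 means second inversion — the fifth is in the bass.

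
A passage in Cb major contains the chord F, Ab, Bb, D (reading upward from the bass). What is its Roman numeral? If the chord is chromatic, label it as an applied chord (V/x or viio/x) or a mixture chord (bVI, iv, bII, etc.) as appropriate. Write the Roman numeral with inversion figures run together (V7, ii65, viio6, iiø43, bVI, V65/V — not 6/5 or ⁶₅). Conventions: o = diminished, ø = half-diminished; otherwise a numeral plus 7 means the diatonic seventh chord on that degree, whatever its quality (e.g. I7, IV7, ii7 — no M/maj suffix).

V43/iii

Stacked in thirds the chord is Bb-D-F-Ab: a dominant seventh chord on Bb.
Bb is not a diatonic chord root with this quality in Cb major, but it lies a perfect fifth above Eb (iii), so the chord functions as an applied dominant of iii.
With F in the bass the chord is in second inversion, so the figured bass is 43.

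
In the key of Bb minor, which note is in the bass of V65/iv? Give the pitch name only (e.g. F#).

D

The applied chord V65/iv is rooted on Bb: Bb-D-F-Ab.
The figure 65 means first inversion — the third is in the bass.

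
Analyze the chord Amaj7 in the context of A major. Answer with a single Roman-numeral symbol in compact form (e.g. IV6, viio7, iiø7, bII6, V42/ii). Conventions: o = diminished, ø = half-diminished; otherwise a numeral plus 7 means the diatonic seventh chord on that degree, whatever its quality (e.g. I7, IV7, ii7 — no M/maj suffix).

I7

The pitches A-C#-E-G# form a major seventh chord rooted on A.
A is scale degree 1 in A major, and a major seventh chord on that degree is written I7.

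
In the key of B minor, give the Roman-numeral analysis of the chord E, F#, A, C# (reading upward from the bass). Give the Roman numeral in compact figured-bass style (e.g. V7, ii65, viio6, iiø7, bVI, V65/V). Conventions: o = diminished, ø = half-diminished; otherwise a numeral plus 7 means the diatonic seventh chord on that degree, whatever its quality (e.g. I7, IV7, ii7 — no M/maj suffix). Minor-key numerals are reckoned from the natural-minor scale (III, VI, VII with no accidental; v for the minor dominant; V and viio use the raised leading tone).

The pitches F#-A-C#-E form a minor seventh chord rooted on F#.
F# is scale degree 5 in B minor, and a minor seventh chord on that degree is written v7.
With E in the bass the chord is in third inversion, so the figured bass is 42.

v42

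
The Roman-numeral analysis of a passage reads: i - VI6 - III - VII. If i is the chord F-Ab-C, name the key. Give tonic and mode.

The chord Fm is a minor triad rooted on F; its label is i.
If F is scale degree 1 and the mode makes that degree carry a minor triad, the tonic is F and the mode is minor.

F minor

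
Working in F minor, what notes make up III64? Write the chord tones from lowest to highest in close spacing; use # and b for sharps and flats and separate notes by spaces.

The numeral's case and figure indicate a major triad. In F minor its root, the mediant, is Ab.
That chord is spelled Ab-C-Eb.
With the 64 figure the chord is in second inversion; from the bass Eb upward in close position it reads Eb-Ab-C.

Eb Ab C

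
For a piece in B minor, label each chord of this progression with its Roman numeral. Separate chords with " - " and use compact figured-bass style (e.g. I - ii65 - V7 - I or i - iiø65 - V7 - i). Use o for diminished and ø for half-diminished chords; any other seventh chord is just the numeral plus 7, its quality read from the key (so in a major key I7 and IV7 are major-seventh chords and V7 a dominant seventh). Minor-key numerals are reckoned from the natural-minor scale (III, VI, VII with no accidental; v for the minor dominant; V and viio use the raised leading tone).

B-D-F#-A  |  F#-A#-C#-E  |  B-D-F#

B-D-F#-A: minor seventh chord on B = scale degree 1 → i7.
F#-A#-C#-E: dominant seventh chord on F# = scale degree 5 → V7.
B-D-F#: minor triad on B = scale degree 1 → i.

i7 - V7 - i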